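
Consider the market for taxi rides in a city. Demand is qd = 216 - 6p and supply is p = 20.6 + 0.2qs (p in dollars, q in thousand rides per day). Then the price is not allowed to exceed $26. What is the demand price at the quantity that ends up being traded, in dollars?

31.5

Rearranging supply gives qs = 5p - 103. In a free market, 216 - 6p = 5p - 103 gives the equilibrium p* = 29, q* = 42.
Since 26 < 29, the ceiling is binding.
At p = 26: qd = 216 - 6·26 = 60 and qs = 5·26 - 103 = 27.
Only 27 units reach the market. On the demand curve, the marginal buyer's willingness to pay at q = 27 is (216 - 27)/6 = 31.5.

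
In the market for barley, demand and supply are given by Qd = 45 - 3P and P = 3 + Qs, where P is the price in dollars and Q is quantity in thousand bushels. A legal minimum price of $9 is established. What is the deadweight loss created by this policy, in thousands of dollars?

Rearranging supply gives Qs = P - 3. Setting quantity demanded equal to quantity supplied, 45 - 3P = P - 3, gives P* = 12 and Q* = 9.
Since 9 is below P* = 12, the floor does not bind and the free-market outcome prevails.
Since the control does not bind, no trades are prevented and deadweight loss is zero.

0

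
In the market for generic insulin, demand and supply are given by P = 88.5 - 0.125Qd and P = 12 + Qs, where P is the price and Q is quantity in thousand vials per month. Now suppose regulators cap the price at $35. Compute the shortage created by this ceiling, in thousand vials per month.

405

Rearranging demand gives Qd = 708 - 8P; rearranging supply gives Qs = P - 12. Without the control the market clears where 708 - 8P = P - 12, i.e. P* = 80 and Q* = 68.
Since 35 < 80, the ceiling is binding.
At P = 35: Qd = 708 - 8·35 = 428 and Qs = 35 - 12 = 23.
Shortage = Qd - Qs = 428 - 23 = 405.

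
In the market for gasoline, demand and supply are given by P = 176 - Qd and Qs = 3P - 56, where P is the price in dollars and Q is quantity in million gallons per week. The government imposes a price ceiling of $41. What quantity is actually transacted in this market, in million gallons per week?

Rearranging demand gives Qd = 176 - P. In a free market, 176 - P = 3P - 56 gives the equilibrium P* = 58, Q* = 118.
Because the ceiling (41) lies below the market-clearing price, it is binding.
At P = 41: Qd = 176 - 41 = 135 and Qs = 3·41 - 56 = 67.
The quantity actually transacted is the short side, supply: 67.

67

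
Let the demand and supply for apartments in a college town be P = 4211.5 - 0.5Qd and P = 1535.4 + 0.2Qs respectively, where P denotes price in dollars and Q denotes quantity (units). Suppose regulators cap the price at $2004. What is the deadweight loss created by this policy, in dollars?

766640

Rearranging demand gives Qd = 8423 - 2P; rearranging supply gives Qs = 5P - 7677. Equilibrium: 8423 - 2P = 5P - 7677, so 16100 = 7P and P* = 2300, Q* = 3823.
Since 2004 < 2300, the ceiling is binding.
At P = 2004: Qd = 8423 - 2·2004 = 4415 and Qs = 5·2004 - 7677 = 2343.
Quantity traded falls to 2343. At Q = 2343 the demand price is (8423 - 2343)/2 = 3040 and the supply price is (7677 + 2343)/5 = 2004.
Deadweight loss = ½ · (3040 - 2004) · (3823 - 2343) = ½ · 1036 · 1480 = 766640.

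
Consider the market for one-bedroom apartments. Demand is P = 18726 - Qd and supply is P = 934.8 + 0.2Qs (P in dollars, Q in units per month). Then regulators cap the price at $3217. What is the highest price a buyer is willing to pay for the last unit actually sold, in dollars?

Rearranging demand gives Qd = 18726 - P; rearranging supply gives Qs = 5P - 4674. Without the control the market clears where 18726 - P = 5P - 4674, i.e. P* = 3900 and Q* = 14826.
Since 3217 < 3900, the ceiling is binding.
At P = 3217: Qd = 18726 - 3217 = 15509 and Qs = 5·3217 - 4674 = 11411.
Only 11411 units reach the market. On the demand curve, the marginal buyer's willingness to pay at Q = 11411 is (18726 - 11411) = 7315.

7315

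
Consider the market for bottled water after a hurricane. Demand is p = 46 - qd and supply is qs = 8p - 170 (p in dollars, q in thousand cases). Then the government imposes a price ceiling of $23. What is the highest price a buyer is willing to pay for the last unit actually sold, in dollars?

32

Rearranging demand gives qd = 46 - p. Equilibrium: 46 - p = 8p - 170, so 216 = 9p and p* = 24, q* = 22.
Since 23 < 24, the ceiling is binding.
At p = 23: qd = 46 - 23 = 23 and qs = 8·23 - 170 = 14.
Only 14 units reach the market. On the demand curve, the marginal buyer's willingness to pay at q = 14 is (46 - 14) = 32.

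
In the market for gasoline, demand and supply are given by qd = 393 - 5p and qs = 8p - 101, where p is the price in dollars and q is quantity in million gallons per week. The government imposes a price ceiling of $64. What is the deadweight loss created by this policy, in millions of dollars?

0

Equilibrium: 393 - 5p = 8p - 101, so 494 = 13p and p* = 38, q* = 203.
Since 64 is above p* = 38, the ceiling does not bind and the free-market outcome prevails.
Since the control does not bind, no trades are prevented and deadweight loss is zero.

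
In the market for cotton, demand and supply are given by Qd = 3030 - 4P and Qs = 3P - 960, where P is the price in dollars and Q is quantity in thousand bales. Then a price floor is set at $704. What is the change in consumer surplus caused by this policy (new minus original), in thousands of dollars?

-64588

Setting quantity demanded equal to quantity supplied, 3030 - 4P = 3P - 960, gives P* = 570 and Q* = 750.
Because the floor (704) lies above the market-clearing price, it is binding.
At P = 704: Qd = 3030 - 4·704 = 214 and Qs = 3·704 - 960 = 1152.
Consumer surplus without the control is ½ · (757.5 - 570) · 750 = 70312.5.
With the floor, consumers buy 214 units at 704, so CS = ½ · (757.5 - 704) · 214 = 5724.5.
Change in consumer surplus = 5724.5 - 70312.5 = -64588.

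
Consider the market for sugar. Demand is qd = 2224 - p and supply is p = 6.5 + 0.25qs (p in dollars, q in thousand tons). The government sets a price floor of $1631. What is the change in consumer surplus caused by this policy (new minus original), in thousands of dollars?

-1397713.5

Rearranging supply gives qs = 4p - 26. Without the control the market clears where 2224 - p = 4p - 26, i.e. p* = 450 and q* = 1774.
Because the floor (1631) lies above the market-clearing price, it is binding.
At p = 1631: qd = 2224 - 1631 = 593 and qs = 4·1631 - 26 = 6498.
Consumer surplus without the control is ½ · (2224 - 450) · 1774 = 1573538.
With the floor, consumers buy 593 units at 1631, so CS = ½ · (2224 - 1631) · 593 = 175824.5.
Change in consumer surplus = 175824.5 - 1573538 = -1397713.5.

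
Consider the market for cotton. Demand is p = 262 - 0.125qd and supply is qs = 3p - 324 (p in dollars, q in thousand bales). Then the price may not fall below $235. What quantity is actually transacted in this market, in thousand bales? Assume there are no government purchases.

216

Rearranging demand gives qd = 2096 - 8p. In a free market, 2096 - 8p = 3p - 324 gives the equilibrium p* = 220, q* = 336.
Since 235 > 220, the floor is binding.
At p = 235: qd = 2096 - 8·235 = 216 and qs = 3·235 - 324 = 381.
The quantity actually transacted is the short side, demand: 216.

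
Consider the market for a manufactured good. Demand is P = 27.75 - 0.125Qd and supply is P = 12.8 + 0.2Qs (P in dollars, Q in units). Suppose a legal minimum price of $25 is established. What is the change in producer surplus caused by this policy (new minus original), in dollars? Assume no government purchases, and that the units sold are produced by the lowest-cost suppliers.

8.4

Rearranging demand gives Qd = 222 - 8P; rearranging supply gives Qs = 5P - 64. Setting quantity demanded equal to quantity supplied, 222 - 8P = 5P - 64, gives P* = 22 and Q* = 46.
Because the floor (25) lies above the market-clearing price, it is binding.
At P = 25: Qd = 222 - 8·25 = 22 and Qs = 5·25 - 64 = 61.
Producer surplus without the control is ½ · (22 - 12.8) · 46 = 211.6.
With the floor, 22 units are sold at 25. The supply price at Q = 22 is 17.2, so PS = ½ · [(25 - 12.8) + (25 - 17.2)] · 22 = 220.
Change in producer surplus = 220 - 211.6 = 8.4.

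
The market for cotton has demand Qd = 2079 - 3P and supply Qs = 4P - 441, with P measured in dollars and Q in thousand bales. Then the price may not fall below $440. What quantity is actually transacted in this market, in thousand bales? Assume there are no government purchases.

Without the control the market clears where 2079 - 3P = 4P - 441, i.e. P* = 360 and Q* = 999.
The floor of 440 is above the equilibrium price 360, so it binds.
At P = 440: Qd = 2079 - 3·440 = 759 and Qs = 4·440 - 441 = 1319.
The quantity actually transacted is the short side, demand: 759.

759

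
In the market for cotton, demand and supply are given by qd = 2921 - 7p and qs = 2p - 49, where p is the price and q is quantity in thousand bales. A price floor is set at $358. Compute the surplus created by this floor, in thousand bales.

In a free market, 2921 - 7p = 2p - 49 gives the equilibrium p* = 330, q* = 611.
Because the floor (358) lies above the market-clearing price, it is binding.
At p = 358: qd = 2921 - 7·358 = 415 and qs = 2·358 - 49 = 667.
Surplus = qs - qd = 667 - 415 = 252.

252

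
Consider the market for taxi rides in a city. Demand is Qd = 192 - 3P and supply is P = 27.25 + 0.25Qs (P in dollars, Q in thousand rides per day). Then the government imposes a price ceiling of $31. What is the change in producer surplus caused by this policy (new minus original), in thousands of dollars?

-468

Rearranging supply gives Qs = 4P - 109. Equilibrium: 192 - 3P = 4P - 109, so 301 = 7P and P* = 43, Q* = 63.
Since 31 < 43, the ceiling is binding.
At P = 31: Qd = 192 - 3·31 = 99 and Qs = 4·31 - 109 = 15.
Producer surplus without the control is ½ · (43 - 27.25) · 63 = 496.125.
With the ceiling, producers sell 15 units at 31, so PS = ½ · (31 - 27.25) · 15 = 28.125.
Change in producer surplus = 28.125 - 496.125 = -468.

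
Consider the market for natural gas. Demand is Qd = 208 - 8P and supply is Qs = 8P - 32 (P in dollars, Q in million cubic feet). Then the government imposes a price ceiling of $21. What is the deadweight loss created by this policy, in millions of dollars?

Equilibrium: 208 - 8P = 8P - 32, so 240 = 16P and P* = 15, Q* = 88.
Since 21 is above P* = 15, the ceiling does not bind and the free-market outcome prevails.
Since the control does not bind, no trades are prevented and deadweight loss is zero.

0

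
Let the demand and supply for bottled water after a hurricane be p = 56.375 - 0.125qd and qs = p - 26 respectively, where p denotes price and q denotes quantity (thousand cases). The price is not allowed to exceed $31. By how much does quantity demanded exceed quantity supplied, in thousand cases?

198

Rearranging demand gives qd = 451 - 8p. In a free market, 451 - 8p = p - 26 gives the equilibrium p* = 53, q* = 27.
The ceiling of 31 is below the equilibrium price 53, so it binds.
At p = 31: qd = 451 - 8·31 = 203 and qs = 31 - 26 = 5.
Shortage = qd - qs = 203 - 5 = 198.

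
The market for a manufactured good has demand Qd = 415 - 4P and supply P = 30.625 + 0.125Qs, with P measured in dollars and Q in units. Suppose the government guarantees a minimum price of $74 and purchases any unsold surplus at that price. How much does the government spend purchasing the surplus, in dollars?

16872

Rearranging supply gives Qs = 8P - 245. Without the control the market clears where 415 - 4P = 8P - 245, i.e. P* = 55 and Q* = 195.
Because the floor (74) lies above the market-clearing price, it is binding.
At P = 74: Qd = 415 - 4·74 = 119 and Qs = 8·74 - 245 = 347.
Surplus = Qs - Qd = 228.
Government expenditure = surplus × support price = 228 × 74 = 16872.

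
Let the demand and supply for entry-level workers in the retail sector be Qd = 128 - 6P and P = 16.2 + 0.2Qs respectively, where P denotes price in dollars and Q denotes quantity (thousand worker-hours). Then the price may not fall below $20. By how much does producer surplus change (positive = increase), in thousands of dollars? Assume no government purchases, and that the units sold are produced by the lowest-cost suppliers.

4.4

Rearranging supply gives Qs = 5P - 81. In a free market, 128 - 6P = 5P - 81 gives the equilibrium P* = 19, Q* = 14.
Since 20 > 19, the floor is binding.
At P = 20: Qd = 128 - 6·20 = 8 and Qs = 5·20 - 81 = 19.
Producer surplus without the control is ½ · (19 - 16.2) · 14 = 19.6.
With the floor, 8 units are sold at 20. The supply price at Q = 8 is 17.8, so PS = ½ · [(20 - 16.2) + (20 - 17.8)] · 8 = 24.
Change in producer surplus = 24 - 19.6 = 4.4.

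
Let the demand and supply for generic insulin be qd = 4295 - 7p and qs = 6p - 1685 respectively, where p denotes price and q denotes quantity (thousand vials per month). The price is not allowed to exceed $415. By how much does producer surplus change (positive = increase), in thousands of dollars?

-42300

Setting quantity demanded equal to quantity supplied, 4295 - 7p = 6p - 1685, gives p* = 460 and q* = 1075.
Because the ceiling (415) lies below the market-clearing price, it is binding.
At p = 415: qd = 4295 - 7·415 = 1390 and qs = 6·415 - 1685 = 805.
Producer surplus without the control is ½ · (460 - 1685/6) · 1075 = 1155625/12.
With the ceiling, producers sell 805 units at 415, so PS = ½ · (415 - 1685/6) · 805 = 648025/12.
Change in producer surplus = 648025/12 - 1155625/12 = -42300.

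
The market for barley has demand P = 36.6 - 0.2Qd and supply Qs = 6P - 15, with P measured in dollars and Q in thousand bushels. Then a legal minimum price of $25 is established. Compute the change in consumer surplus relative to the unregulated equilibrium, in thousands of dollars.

-528.5

Rearranging demand gives Qd = 183 - 5P. In a free market, 183 - 5P = 6P - 15 gives the equilibrium P* = 18, Q* = 93.
The floor of 25 is above the equilibrium price 18, so it binds.
At P = 25: Qd = 183 - 5·25 = 58 and Qs = 6·25 - 15 = 135.
Consumer surplus without the control is ½ · (36.6 - 18) · 93 = 864.9.
With the floor, consumers buy 58 units at 25, so CS = ½ · (36.6 - 25) · 58 = 336.4.
Change in consumer surplus = 336.4 - 864.9 = -528.5.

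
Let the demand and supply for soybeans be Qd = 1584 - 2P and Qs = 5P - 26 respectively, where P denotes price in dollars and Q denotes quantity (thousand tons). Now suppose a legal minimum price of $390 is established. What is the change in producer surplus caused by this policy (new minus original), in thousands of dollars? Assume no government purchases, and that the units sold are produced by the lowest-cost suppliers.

Equilibrium: 1584 - 2P = 5P - 26, so 1610 = 7P and P* = 230, Q* = 1124.
Since 390 > 230, the floor is binding.
At P = 390: Qd = 1584 - 2·390 = 804 and Qs = 5·390 - 26 = 1924.
Producer surplus without the control is ½ · (230 - 5.2) · 1124 = 126337.6.
With the floor, 804 units are sold at 390. The supply price at Q = 804 is 166, so PS = ½ · [(390 - 5.2) + (390 - 166)] · 804 = 244737.6.
Change in producer surplus = 244737.6 - 126337.6 = 118400.

118400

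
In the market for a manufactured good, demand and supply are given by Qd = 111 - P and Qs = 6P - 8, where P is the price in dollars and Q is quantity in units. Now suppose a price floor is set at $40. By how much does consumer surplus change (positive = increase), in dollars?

-1897.5

In a free market, 111 - P = 6P - 8 gives the equilibrium P* = 17, Q* = 94.
Because the floor (40) lies above the market-clearing price, it is binding.
At P = 40: Qd = 111 - 40 = 71 and Qs = 6·40 - 8 = 232.
Consumer surplus without the control is ½ · (111 - 17) · 94 = 4418.
With the floor, consumers buy 71 units at 40, so CS = ½ · (111 - 40) · 71 = 2520.5.
Change in consumer surplus = 2520.5 - 4418 = -1897.5.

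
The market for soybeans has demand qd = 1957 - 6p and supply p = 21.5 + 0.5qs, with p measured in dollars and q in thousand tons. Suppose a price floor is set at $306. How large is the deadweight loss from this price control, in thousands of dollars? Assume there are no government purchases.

Rearranging supply gives qs = 2p - 43. In a free market, 1957 - 6p = 2p - 43 gives the equilibrium p* = 250, q* = 457.
The floor of 306 is above the equilibrium price 250, so it binds.
At p = 306: qd = 1957 - 6·306 = 121 and qs = 2·306 - 43 = 569.
Quantity traded falls to 121. At q = 121 the demand price is (1957 - 121)/6 = 306 and the supply price is (43 + 121)/2 = 82.
Deadweight loss = ½ · (306 - 82) · (457 - 121) = ½ · 224 · 336 = 37632.

37632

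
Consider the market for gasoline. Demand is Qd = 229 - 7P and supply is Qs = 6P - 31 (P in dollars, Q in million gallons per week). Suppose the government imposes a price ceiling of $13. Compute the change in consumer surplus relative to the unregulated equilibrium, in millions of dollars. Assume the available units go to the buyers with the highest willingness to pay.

Without the control the market clears where 229 - 7P = 6P - 31, i.e. P* = 20 and Q* = 89.
Since 13 < 20, the ceiling is binding.
At P = 13: Qd = 229 - 7·13 = 138 and Qs = 6·13 - 31 = 47.
Consumer surplus without the control is ½ · (229/7 - 20) · 89 = 7921/14.
With the ceiling, 47 units are sold at 13 (assume they go to the highest-value buyers). The demand price at Q = 47 is 26, so CS = ½ · [(229/7 - 13) + (26 - 13)] · 47 = 10763/14.
Change in consumer surplus = 10763/14 - 7921/14 = 203.

203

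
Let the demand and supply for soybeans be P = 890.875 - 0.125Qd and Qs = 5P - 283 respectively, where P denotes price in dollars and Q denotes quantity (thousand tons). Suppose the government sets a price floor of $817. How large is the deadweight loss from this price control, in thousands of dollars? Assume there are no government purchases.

634493.6

Rearranging demand gives Qd = 7127 - 8P. Setting quantity demanded equal to quantity supplied, 7127 - 8P = 5P - 283, gives P* = 570 and Q* = 2567.
The floor of 817 is above the equilibrium price 570, so it binds.
At P = 817: Qd = 7127 - 8·817 = 591 and Qs = 5·817 - 283 = 3802.
Quantity traded falls to 591. At Q = 591 the demand price is (7127 - 591)/8 = 817 and the supply price is (283 + 591)/5 = 174.8.
Deadweight loss = ½ · (817 - 174.8) · (2567 - 591) = ½ · 642.2 · 1976 = 634493.6.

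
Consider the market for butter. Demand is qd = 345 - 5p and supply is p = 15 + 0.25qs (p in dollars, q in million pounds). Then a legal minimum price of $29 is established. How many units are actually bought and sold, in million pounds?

Rearranging supply gives qs = 4p - 60. Setting quantity demanded equal to quantity supplied, 345 - 5p = 4p - 60, gives p* = 45 and q* = 120.
Since 29 is below p* = 45, the floor does not bind and the free-market outcome prevails.

120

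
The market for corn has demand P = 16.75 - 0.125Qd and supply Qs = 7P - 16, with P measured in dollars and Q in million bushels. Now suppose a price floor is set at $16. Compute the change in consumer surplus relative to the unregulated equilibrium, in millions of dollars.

Rearranging demand gives Qd = 134 - 8P. Setting quantity demanded equal to quantity supplied, 134 - 8P = 7P - 16, gives P* = 10 and Q* = 54.
The floor of 16 is above the equilibrium price 10, so it binds.
At P = 16: Qd = 134 - 8·16 = 6 and Qs = 7·16 - 16 = 96.
Consumer surplus without the control is ½ · (16.75 - 10) · 54 = 182.25.
With the floor, consumers buy 6 units at 16, so CS = ½ · (16.75 - 16) · 6 = 2.25.
Change in consumer surplus = 2.25 - 182.25 = -180.

-180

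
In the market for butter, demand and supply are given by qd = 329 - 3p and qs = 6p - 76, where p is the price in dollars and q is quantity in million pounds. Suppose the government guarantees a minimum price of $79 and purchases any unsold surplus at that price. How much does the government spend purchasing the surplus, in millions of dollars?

Equilibrium: 329 - 3p = 6p - 76, so 405 = 9p and p* = 45, q* = 194.
Since 79 > 45, the floor is binding.
At p = 79: qd = 329 - 3·79 = 92 and qs = 6·79 - 76 = 398.
Surplus = qs - qd = 306.
Government expenditure = surplus × support price = 306 × 79 = 24174.

24174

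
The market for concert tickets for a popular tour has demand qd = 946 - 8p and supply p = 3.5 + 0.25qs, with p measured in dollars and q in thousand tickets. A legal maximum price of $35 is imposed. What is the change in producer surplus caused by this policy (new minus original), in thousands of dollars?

Rearranging supply gives qs = 4p - 14. Setting quantity demanded equal to quantity supplied, 946 - 8p = 4p - 14, gives p* = 80 and q* = 306.
Because the ceiling (35) lies below the market-clearing price, it is binding.
At p = 35: qd = 946 - 8·35 = 666 and qs = 4·35 - 14 = 126.
Producer surplus without the control is ½ · (80 - 3.5) · 306 = 11704.5.
With the ceiling, producers sell 126 units at 35, so PS = ½ · (35 - 3.5) · 126 = 1984.5.
Change in producer surplus = 1984.5 - 11704.5 = -9720.

-9720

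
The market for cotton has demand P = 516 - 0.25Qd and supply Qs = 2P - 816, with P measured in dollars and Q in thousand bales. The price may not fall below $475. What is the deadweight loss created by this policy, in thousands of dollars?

0

Rearranging demand gives Qd = 2064 - 4P. Equilibrium: 2064 - 4P = 2P - 816, so 2880 = 6P and P* = 480, Q* = 144.
Since 475 is below P* = 480, the floor does not bind and the free-market outcome prevails.
Since the control does not bind, no trades are prevented and deadweight loss is zero.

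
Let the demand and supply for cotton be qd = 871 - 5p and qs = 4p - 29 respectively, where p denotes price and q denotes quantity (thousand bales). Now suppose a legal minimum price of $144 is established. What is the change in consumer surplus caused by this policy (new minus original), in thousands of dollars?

Setting quantity demanded equal to quantity supplied, 871 - 5p = 4p - 29, gives p* = 100 and q* = 371.
Because the floor (144) lies above the market-clearing price, it is binding.
At p = 144: qd = 871 - 5·144 = 151 and qs = 4·144 - 29 = 547.
Consumer surplus without the control is ½ · (174.2 - 100) · 371 = 13764.1.
With the floor, consumers buy 151 units at 144, so CS = ½ · (174.2 - 144) · 151 = 2280.1.
Change in consumer surplus = 2280.1 - 13764.1 = -11484.

-11484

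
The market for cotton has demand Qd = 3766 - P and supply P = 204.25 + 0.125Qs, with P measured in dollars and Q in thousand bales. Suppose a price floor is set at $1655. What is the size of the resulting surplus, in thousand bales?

Rearranging supply gives Qs = 8P - 1634. Equilibrium: 3766 - P = 8P - 1634, so 5400 = 9P and P* = 600, Q* = 3166.
Since 1655 > 600, the floor is binding.
At P = 1655: Qd = 3766 - 1655 = 2111 and Qs = 8·1655 - 1634 = 11606.
Surplus = Qs - Qd = 11606 - 2111 = 9495.

9495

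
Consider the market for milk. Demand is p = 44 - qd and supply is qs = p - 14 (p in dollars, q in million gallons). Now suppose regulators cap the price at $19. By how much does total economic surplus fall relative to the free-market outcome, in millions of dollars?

100

Rearranging demand gives qd = 44 - p. In a free market, 44 - p = p - 14 gives the equilibrium p* = 29, q* = 15.
The ceiling of 19 is below the equilibrium price 29, so it binds.
At p = 19: qd = 44 - 19 = 25 and qs = 19 - 14 = 5.
Quantity traded falls to 5. At q = 5 the demand price is 44 - 5 = 39 and the supply price is 14 + 5 = 19.
Deadweight loss = ½ · (39 - 19) · (15 - 5) = ½ · 20 · 10 = 100.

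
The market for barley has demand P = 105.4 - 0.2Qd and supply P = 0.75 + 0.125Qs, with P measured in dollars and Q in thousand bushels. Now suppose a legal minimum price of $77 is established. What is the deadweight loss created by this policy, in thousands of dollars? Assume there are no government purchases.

Rearranging demand gives Qd = 527 - 5P; rearranging supply gives Qs = 8P - 6. Equilibrium: 527 - 5P = 8P - 6, so 533 = 13P and P* = 41, Q* = 322.
Since 77 > 41, the floor is binding.
At P = 77: Qd = 527 - 5·77 = 142 and Qs = 8·77 - 6 = 610.
Quantity traded falls to 142. At Q = 142 the demand price is (527 - 142)/5 = 77 and the supply price is (6 + 142)/8 = 18.5.
Deadweight loss = ½ · (77 - 18.5) · (322 - 142) = ½ · 58.5 · 180 = 5265.

5265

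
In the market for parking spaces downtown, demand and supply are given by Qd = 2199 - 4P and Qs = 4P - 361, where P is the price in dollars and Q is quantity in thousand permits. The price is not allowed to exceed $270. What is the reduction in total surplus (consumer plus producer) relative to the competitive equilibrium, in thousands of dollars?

In a free market, 2199 - 4P = 4P - 361 gives the equilibrium P* = 320, Q* = 919.
Because the ceiling (270) lies below the market-clearing price, it is binding.
At P = 270: Qd = 2199 - 4·270 = 1119 and Qs = 4·270 - 361 = 719.
Quantity traded falls to 719. At Q = 719 the demand price is (2199 - 719)/4 = 370 and the supply price is (361 + 719)/4 = 270.
Deadweight loss = ½ · (370 - 270) · (919 - 719) = ½ · 100 · 200 = 10000.

10000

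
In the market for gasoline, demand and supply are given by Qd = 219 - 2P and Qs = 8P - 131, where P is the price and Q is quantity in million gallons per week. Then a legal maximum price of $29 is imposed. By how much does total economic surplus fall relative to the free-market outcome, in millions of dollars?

720

Setting quantity demanded equal to quantity supplied, 219 - 2P = 8P - 131, gives P* = 35 and Q* = 149.
Since 29 < 35, the ceiling is binding.
At P = 29: Qd = 219 - 2·29 = 161 and Qs = 8·29 - 131 = 101.
Quantity traded falls to 101. At Q = 101 the demand price is (219 - 101)/2 = 59 and the supply price is (131 + 101)/8 = 29.
Deadweight loss = ½ · (59 - 29) · (149 - 101) = ½ · 30 · 48 = 720.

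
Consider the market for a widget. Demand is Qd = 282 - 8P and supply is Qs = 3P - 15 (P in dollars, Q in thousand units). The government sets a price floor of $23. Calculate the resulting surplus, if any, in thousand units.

0

Without the control the market clears where 282 - 8P = 3P - 15, i.e. P* = 27 and Q* = 66.
The floor of 23 is below the equilibrium price 27, so it is not binding; the market clears at P* = 27, Q* = 66.
Since the control does not bind, there is no surplus.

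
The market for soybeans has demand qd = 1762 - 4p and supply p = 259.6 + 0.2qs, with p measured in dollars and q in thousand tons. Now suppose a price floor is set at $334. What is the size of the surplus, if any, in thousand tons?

0

Rearranging supply gives qs = 5p - 1298. Setting quantity demanded equal to quantity supplied, 1762 - 4p = 5p - 1298, gives p* = 340 and q* = 402.
The floor of 334 is below the equilibrium price 340, so it is not binding; the market clears at p* = 340, q* = 402.
Since the control does not bind, there is no surplus.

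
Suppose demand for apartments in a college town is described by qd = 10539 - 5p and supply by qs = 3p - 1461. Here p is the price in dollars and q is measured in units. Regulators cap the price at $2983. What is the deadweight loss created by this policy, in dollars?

Setting quantity demanded equal to quantity supplied, 10539 - 5p = 3p - 1461, gives p* = 1500 and q* = 3039.
Since 2983 is above p* = 1500, the ceiling does not bind and the free-market outcome prevails.
Since the control does not bind, no trades are prevented and deadweight loss is zero.

0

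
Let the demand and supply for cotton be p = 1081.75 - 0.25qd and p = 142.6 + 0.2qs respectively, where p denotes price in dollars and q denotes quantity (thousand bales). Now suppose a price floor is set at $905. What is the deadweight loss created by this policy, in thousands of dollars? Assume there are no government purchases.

428490

Rearranging demand gives qd = 4327 - 4p; rearranging supply gives qs = 5p - 713. In a free market, 4327 - 4p = 5p - 713 gives the equilibrium p* = 560, q* = 2087.
The floor of 905 is above the equilibrium price 560, so it binds.
At p = 905: qd = 4327 - 4·905 = 707 and qs = 5·905 - 713 = 3812.
Quantity traded falls to 707. At q = 707 the demand price is (4327 - 707)/4 = 905 and the supply price is (713 + 707)/5 = 284.
Deadweight loss = ½ · (905 - 284) · (2087 - 707) = ½ · 621 · 1380 = 428490.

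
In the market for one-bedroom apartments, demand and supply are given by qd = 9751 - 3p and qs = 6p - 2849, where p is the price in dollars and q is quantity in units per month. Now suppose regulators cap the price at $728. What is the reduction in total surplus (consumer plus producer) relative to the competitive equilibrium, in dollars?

4064256

Equilibrium: 9751 - 3p = 6p - 2849, so 12600 = 9p and p* = 1400, q* = 5551.
Because the ceiling (728) lies below the market-clearing price, it is binding.
At p = 728: qd = 9751 - 3·728 = 7567 and qs = 6·728 - 2849 = 1519.
Quantity traded falls to 1519. At q = 1519 the demand price is (9751 - 1519)/3 = 2744 and the supply price is (2849 + 1519)/6 = 728.
Deadweight loss = ½ · (2744 - 728) · (5551 - 1519) = ½ · 2016 · 4032 = 4064256.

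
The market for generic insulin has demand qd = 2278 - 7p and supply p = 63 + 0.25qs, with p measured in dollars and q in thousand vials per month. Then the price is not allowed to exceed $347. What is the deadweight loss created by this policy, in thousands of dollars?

Rearranging supply gives qs = 4p - 252. Without the control the market clears where 2278 - 7p = 4p - 252, i.e. p* = 230 and q* = 668.
The ceiling of 347 is above the equilibrium price 230, so it is not binding; the market clears at p* = 230, q* = 668.
Since the control does not bind, no trades are prevented and deadweight loss is zero.

0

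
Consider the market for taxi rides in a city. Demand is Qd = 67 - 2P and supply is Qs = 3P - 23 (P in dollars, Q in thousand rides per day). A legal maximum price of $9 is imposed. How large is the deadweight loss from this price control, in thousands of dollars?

In a free market, 67 - 2P = 3P - 23 gives the equilibrium P* = 18, Q* = 31.
The ceiling of 9 is below the equilibrium price 18, so it binds.
At P = 9: Qd = 67 - 2·9 = 49 and Qs = 3·9 - 23 = 4.
Quantity traded falls to 4. At Q = 4 the demand price is (67 - 4)/2 = 31.5 and the supply price is (23 + 4)/3 = 9.
Deadweight loss = ½ · (31.5 - 9) · (31 - 4) = ½ · 22.5 · 27 = 303.75.

303.75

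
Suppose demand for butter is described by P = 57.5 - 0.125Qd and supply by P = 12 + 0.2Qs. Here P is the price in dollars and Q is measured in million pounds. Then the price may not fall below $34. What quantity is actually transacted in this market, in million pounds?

140

Rearranging demand gives Qd = 460 - 8P; rearranging supply gives Qs = 5P - 60. In a free market, 460 - 8P = 5P - 60 gives the equilibrium P* = 40, Q* = 140.
Since 34 is below P* = 40, the floor does not bind and the free-market outcome prevails.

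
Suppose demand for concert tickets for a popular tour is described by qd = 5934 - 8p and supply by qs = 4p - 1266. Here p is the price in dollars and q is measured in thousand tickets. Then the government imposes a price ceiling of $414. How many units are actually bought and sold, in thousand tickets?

In a free market, 5934 - 8p = 4p - 1266 gives the equilibrium p* = 600, q* = 1134.
Since 414 < 600, the ceiling is binding.
At p = 414: qd = 5934 - 8·414 = 2622 and qs = 4·414 - 1266 = 390.
The quantity actually transacted is the short side, supply: 390.

390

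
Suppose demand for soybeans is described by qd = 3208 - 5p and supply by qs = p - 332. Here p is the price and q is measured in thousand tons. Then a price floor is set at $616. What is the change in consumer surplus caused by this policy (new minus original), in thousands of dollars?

In a free market, 3208 - 5p = p - 332 gives the equilibrium p* = 590, q* = 258.
The floor of 616 is above the equilibrium price 590, so it binds.
At p = 616: qd = 3208 - 5·616 = 128 and qs = 616 - 332 = 284.
Consumer surplus without the control is ½ · (641.6 - 590) · 258 = 6656.4.
With the floor, consumers buy 128 units at 616, so CS = ½ · (641.6 - 616) · 128 = 1638.4.
Change in consumer surplus = 1638.4 - 6656.4 = -5018.

-5018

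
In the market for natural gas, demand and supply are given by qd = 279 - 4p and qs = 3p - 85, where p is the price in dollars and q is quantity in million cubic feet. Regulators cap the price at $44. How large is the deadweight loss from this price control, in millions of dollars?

Without the control the market clears where 279 - 4p = 3p - 85, i.e. p* = 52 and q* = 71.
Because the ceiling (44) lies below the market-clearing price, it is binding.
At p = 44: qd = 279 - 4·44 = 103 and qs = 3·44 - 85 = 47.
Quantity traded falls to 47. At q = 47 the demand price is (279 - 47)/4 = 58 and the supply price is (85 + 47)/3 = 44.
Deadweight loss = ½ · (58 - 44) · (71 - 47) = ½ · 14 · 24 = 168.

168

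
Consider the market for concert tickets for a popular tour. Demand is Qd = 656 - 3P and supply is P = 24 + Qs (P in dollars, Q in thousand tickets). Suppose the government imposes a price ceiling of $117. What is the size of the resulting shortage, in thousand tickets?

Rearranging supply gives Qs = P - 24. Without the control the market clears where 656 - 3P = P - 24, i.e. P* = 170 and Q* = 146.
Since 117 < 170, the ceiling is binding.
At P = 117: Qd = 656 - 3·117 = 305 and Qs = 117 - 24 = 93.
Shortage = Qd - Qs = 305 - 93 = 212.

212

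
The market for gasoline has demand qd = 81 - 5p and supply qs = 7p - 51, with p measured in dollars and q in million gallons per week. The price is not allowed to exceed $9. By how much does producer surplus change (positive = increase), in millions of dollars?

Setting quantity demanded equal to quantity supplied, 81 - 5p = 7p - 51, gives p* = 11 and q* = 26.
The ceiling of 9 is below the equilibrium price 11, so it binds.
At p = 9: qd = 81 - 5·9 = 36 and qs = 7·9 - 51 = 12.
Producer surplus without the control is ½ · (11 - 51/7) · 26 = 338/7.
With the ceiling, producers sell 12 units at 9, so PS = ½ · (9 - 51/7) · 12 = 72/7.
Change in producer surplus = 72/7 - 338/7 = -38.

-38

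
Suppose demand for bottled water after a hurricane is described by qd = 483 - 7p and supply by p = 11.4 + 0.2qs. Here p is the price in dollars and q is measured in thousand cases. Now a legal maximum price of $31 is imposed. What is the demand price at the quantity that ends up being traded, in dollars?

55

Rearranging supply gives qs = 5p - 57. Equilibrium: 483 - 7p = 5p - 57, so 540 = 12p and p* = 45, q* = 168.
Because the ceiling (31) lies below the market-clearing price, it is binding.
At p = 31: qd = 483 - 7·31 = 266 and qs = 5·31 - 57 = 98.
Only 98 units reach the market. On the demand curve, the marginal buyer's willingness to pay at q = 98 is (483 - 98)/7 = 55.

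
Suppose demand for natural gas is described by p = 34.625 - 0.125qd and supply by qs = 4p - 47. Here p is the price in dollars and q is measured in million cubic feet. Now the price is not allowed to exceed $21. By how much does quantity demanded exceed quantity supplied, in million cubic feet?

Rearranging demand gives qd = 277 - 8p. Equilibrium: 277 - 8p = 4p - 47, so 324 = 12p and p* = 27, q* = 61.
Since 21 < 27, the ceiling is binding.
At p = 21: qd = 277 - 8·21 = 109 and qs = 4·21 - 47 = 37.
Shortage = qd - qs = 109 - 37 = 72.

72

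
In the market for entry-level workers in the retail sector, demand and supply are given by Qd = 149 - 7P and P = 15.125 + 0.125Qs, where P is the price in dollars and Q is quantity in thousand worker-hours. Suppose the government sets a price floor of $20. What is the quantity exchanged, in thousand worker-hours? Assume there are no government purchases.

9

Rearranging supply gives Qs = 8P - 121. Setting quantity demanded equal to quantity supplied, 149 - 7P = 8P - 121, gives P* = 18 and Q* = 23.
Since 20 > 18, the floor is binding.
At P = 20: Qd = 149 - 7·20 = 9 and Qs = 8·20 - 121 = 39.
The quantity actually transacted is the short side, demand: 9.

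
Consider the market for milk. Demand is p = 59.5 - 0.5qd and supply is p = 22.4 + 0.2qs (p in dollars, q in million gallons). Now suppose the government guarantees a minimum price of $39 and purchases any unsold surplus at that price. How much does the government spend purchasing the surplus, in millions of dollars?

1638

Rearranging demand gives qd = 119 - 2p; rearranging supply gives qs = 5p - 112. Equilibrium: 119 - 2p = 5p - 112, so 231 = 7p and p* = 33, q* = 53.
Since 39 > 33, the floor is binding.
At p = 39: qd = 119 - 2·39 = 41 and qs = 5·39 - 112 = 83.
Surplus = qs - qd = 42.
Government expenditure = surplus × support price = 42 × 39 = 1638.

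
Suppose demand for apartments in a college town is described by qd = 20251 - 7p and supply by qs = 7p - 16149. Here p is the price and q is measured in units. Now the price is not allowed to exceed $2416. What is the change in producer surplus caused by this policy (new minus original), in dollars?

-258888

Setting quantity demanded equal to quantity supplied, 20251 - 7p = 7p - 16149, gives p* = 2600 and q* = 2051.
Since 2416 < 2600, the ceiling is binding.
At p = 2416: qd = 20251 - 7·2416 = 3339 and qs = 7·2416 - 16149 = 763.
Producer surplus without the control is ½ · (2600 - 2307) · 2051 = 300471.5.
With the ceiling, producers sell 763 units at 2416, so PS = ½ · (2416 - 2307) · 763 = 41583.5.
Change in producer surplus = 41583.5 - 300471.5 = -258888.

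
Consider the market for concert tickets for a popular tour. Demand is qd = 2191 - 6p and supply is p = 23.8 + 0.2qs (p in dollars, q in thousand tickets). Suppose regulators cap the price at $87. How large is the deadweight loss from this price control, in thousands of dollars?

69341.25

Rearranging supply gives qs = 5p - 119. Setting quantity demanded equal to quantity supplied, 2191 - 6p = 5p - 119, gives p* = 210 and q* = 931.
Since 87 < 210, the ceiling is binding.
At p = 87: qd = 2191 - 6·87 = 1669 and qs = 5·87 - 119 = 316.
Quantity traded falls to 316. At q = 316 the demand price is (2191 - 316)/6 = 312.5 and the supply price is (119 + 316)/5 = 87.
Deadweight loss = ½ · (312.5 - 87) · (931 - 316) = ½ · 225.5 · 615 = 69341.25.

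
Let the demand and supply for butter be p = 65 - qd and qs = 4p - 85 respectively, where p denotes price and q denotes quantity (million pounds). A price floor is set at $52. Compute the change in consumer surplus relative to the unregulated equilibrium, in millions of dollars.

Rearranging demand gives qd = 65 - p. In a free market, 65 - p = 4p - 85 gives the equilibrium p* = 30, q* = 35.
Because the floor (52) lies above the market-clearing price, it is binding.
At p = 52: qd = 65 - 52 = 13 and qs = 4·52 - 85 = 123.
Consumer surplus without the control is ½ · (65 - 30) · 35 = 612.5.
With the floor, consumers buy 13 units at 52, so CS = ½ · (65 - 52) · 13 = 84.5.
Change in consumer surplus = 84.5 - 612.5 = -528.

-528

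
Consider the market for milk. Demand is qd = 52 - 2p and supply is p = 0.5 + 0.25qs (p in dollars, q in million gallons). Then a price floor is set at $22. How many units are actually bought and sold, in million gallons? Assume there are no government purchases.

Rearranging supply gives qs = 4p - 2. Setting quantity demanded equal to quantity supplied, 52 - 2p = 4p - 2, gives p* = 9 and q* = 34.
Since 22 > 9, the floor is binding.
At p = 22: qd = 52 - 2·22 = 8 and qs = 4·22 - 2 = 86.
The quantity actually transacted is the short side, demand: 8.

8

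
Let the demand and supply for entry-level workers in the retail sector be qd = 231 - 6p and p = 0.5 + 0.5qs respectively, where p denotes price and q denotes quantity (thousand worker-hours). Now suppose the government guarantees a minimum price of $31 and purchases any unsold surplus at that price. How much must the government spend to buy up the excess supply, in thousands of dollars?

496

Rearranging supply gives qs = 2p - 1. Equilibrium: 231 - 6p = 2p - 1, so 232 = 8p and p* = 29, q* = 57.
Since 31 > 29, the floor is binding.
At p = 31: qd = 231 - 6·31 = 45 and qs = 2·31 - 1 = 61.
Surplus = qs - qd = 16.
Government expenditure = surplus × support price = 16 × 31 = 496.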